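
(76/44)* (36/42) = 114/77 = 1.48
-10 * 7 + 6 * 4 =-46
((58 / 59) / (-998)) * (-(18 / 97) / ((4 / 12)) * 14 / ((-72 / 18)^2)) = 5481/11423108 = 0.00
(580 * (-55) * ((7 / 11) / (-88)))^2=25755625/484 = 53214.10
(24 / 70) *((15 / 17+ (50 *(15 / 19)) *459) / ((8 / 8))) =14046084/2261 = 6212.33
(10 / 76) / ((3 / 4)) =10/57 = 0.18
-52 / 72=-13/18 = -0.72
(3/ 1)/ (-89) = -3/89 = -0.03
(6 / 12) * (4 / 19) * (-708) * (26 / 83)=-36816/1577 = -23.35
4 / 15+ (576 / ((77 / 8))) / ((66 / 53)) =613948/12705 = 48.32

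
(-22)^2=484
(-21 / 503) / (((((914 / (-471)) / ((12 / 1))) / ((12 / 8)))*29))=89019/6666259 = 0.01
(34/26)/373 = 17/4849 = 0.00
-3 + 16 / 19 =-41/19 = -2.16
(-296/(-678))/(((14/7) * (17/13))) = 962/5763 = 0.17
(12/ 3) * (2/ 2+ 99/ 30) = 86/5 = 17.20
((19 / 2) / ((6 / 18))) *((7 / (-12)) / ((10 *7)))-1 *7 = -579/80 = -7.24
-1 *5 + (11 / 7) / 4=-129/28 = -4.61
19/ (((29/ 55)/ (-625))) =-653125/29 = -22521.55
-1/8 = -0.12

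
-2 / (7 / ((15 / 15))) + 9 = 61/7 = 8.71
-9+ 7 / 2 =-11/2 = -5.50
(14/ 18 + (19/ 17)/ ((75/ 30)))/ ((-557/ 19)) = -0.04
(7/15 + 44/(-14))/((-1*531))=0.01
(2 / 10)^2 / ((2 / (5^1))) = 1/10 = 0.10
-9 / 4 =-2.25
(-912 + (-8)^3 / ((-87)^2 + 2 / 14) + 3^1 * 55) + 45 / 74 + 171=-7622537/13246 = -575.46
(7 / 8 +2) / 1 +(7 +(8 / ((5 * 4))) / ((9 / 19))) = 3859/360 = 10.72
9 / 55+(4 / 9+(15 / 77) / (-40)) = 16721/27720 = 0.60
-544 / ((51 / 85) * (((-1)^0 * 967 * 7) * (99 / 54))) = -5440/74459 = -0.07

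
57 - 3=54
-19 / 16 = -1.19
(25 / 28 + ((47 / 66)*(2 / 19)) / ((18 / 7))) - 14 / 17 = 264521/2686068 = 0.10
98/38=2.58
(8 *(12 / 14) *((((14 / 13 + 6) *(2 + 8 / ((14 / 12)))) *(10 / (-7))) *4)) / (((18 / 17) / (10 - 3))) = -31029760/1911 = -16237.45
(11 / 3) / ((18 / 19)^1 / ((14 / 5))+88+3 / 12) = 5852/141387 = 0.04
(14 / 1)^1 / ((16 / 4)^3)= 7/32 = 0.22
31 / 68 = 0.46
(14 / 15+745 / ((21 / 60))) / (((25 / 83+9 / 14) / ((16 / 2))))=296938144/16455 = 18045.47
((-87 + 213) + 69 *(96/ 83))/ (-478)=-8541/19837 = -0.43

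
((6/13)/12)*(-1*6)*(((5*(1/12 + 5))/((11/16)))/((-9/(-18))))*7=-17080/143 = -119.44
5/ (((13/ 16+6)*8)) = 0.09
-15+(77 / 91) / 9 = -1744/117 = -14.91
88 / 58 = 44/29 = 1.52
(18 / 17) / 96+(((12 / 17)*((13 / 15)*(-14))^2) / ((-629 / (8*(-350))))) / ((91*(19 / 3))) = 0.81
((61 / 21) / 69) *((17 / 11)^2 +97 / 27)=1191940/4733883 = 0.25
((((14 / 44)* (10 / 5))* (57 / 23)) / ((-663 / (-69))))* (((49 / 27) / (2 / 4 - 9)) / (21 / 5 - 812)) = 9310/214611111 = 0.00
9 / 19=0.47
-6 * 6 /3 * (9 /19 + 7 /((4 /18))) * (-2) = 14580/19 = 767.37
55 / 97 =0.57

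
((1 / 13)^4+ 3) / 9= 85684/257049 = 0.33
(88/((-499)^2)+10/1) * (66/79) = 164346468/19671079 = 8.35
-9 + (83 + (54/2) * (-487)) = -13075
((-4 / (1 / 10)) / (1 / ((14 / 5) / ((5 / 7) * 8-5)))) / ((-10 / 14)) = 5488/25 = 219.52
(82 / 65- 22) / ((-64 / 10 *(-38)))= -337/3952 = -0.09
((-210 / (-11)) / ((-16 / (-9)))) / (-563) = -945/49544 = -0.02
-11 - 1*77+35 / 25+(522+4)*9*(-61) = -1444303/5 = -288860.60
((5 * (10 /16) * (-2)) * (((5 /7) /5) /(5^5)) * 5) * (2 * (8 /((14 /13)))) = -26/1225 = -0.02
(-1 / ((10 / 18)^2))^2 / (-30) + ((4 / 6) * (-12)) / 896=-125597/350000 = -0.36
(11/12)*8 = 22/3 = 7.33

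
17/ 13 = 1.31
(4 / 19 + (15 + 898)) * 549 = 9525699/19 = 501352.58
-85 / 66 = -1.29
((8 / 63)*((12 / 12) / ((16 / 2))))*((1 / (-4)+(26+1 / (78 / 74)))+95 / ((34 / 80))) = 663605/167076 = 3.97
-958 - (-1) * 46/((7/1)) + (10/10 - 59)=-7066/7 = -1009.43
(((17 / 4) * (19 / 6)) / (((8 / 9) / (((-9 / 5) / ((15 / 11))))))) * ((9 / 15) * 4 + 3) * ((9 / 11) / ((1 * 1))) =-706401/8000 = -88.30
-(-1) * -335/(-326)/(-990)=-67/64548 = 0.00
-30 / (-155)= 6/31 = 0.19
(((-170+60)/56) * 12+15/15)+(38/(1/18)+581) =8697/7 = 1242.43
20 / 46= 10/23 = 0.43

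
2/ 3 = 0.67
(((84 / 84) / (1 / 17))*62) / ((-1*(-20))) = 527/10 = 52.70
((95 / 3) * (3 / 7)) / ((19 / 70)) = 50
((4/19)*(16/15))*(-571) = -36544/285 = -128.22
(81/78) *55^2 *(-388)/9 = -1760550/13 = -135426.92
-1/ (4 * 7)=-1/28 = -0.04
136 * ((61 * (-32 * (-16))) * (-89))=-378032128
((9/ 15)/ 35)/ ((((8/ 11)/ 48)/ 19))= 3762/175 = 21.50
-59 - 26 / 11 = -675/11 = -61.36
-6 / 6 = -1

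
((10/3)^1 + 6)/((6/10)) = 140/9 = 15.56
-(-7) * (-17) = -119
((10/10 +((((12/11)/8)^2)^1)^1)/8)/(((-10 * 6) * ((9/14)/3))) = -3451/348480 = -0.01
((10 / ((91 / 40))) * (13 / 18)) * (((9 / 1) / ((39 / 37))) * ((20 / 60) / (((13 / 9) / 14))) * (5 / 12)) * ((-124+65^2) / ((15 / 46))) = 232663400/507 = 458902.17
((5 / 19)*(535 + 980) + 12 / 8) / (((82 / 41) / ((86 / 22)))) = 653901/836 = 782.18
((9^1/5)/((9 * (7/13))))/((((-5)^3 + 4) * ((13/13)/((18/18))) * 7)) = -13/29645 = 0.00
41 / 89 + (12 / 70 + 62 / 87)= 364433/271005 = 1.34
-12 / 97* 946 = -117.03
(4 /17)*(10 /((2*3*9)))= 20/459 = 0.04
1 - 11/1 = -10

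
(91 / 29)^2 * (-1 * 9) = -74529/841 = -88.62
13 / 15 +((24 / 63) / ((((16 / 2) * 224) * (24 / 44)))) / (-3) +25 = 10950857/423360 = 25.87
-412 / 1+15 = -397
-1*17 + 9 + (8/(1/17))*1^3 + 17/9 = 1169/9 = 129.89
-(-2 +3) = -1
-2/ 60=-1/30 = -0.03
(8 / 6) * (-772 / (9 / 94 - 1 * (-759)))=-290272/214065 = -1.36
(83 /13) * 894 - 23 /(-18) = 1335935/234 = 5709.12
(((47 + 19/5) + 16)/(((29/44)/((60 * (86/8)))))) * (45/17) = 85310280/493 = 173043.16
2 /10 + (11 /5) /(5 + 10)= 26/75 = 0.35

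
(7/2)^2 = 49/4 = 12.25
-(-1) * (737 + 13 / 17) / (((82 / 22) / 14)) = 1931468/697 = 2771.12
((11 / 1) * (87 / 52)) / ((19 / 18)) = 17.44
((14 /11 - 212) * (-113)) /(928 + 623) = 261934/17061 = 15.35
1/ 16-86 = -1375/16 = -85.94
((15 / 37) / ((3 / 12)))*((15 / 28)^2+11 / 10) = 16311/7252 = 2.25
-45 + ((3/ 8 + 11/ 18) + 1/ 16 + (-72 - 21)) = -136.95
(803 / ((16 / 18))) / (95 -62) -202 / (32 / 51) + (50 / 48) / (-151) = -2135039/7248 = -294.57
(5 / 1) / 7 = 5/7 = 0.71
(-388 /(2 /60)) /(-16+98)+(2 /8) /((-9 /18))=-11681/82 = -142.45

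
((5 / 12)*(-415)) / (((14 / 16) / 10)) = -41500/21 = -1976.19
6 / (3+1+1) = 1.20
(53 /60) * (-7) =-371/60 = -6.18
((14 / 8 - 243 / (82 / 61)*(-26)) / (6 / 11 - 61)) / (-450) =8481913/49077000 = 0.17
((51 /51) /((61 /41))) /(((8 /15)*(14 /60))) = 5.40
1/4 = 0.25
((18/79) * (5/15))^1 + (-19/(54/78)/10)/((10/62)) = -602203/35550 = -16.94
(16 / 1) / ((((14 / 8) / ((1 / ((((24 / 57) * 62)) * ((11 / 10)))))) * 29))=760/69223 = 0.01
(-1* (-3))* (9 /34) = 27/34 = 0.79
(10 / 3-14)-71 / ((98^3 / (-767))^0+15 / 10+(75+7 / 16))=-11.58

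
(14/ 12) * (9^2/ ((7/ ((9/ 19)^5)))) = 1594323/4952198 = 0.32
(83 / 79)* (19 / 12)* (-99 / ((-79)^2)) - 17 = -17.03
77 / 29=2.66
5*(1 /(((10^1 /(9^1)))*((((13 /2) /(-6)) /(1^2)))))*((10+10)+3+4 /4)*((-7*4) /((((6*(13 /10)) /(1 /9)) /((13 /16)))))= 420/13 = 32.31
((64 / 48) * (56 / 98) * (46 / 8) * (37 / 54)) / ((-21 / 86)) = -146372/11907 = -12.29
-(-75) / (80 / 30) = 225/8 = 28.12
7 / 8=0.88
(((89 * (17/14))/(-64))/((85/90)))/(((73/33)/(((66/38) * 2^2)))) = -872289/155344 = -5.62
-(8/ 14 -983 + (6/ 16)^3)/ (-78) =-12.59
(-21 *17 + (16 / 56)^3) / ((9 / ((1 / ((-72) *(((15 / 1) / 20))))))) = 122443/166698 = 0.73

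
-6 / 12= -1/2 = -0.50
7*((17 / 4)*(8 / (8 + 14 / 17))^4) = 636095936/31640625 = 20.10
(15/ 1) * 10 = 150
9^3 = 729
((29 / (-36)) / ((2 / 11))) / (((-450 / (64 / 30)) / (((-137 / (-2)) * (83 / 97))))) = 3627349/2946375 = 1.23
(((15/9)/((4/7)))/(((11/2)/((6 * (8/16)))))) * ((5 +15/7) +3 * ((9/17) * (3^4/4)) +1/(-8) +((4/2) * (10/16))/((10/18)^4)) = 83.21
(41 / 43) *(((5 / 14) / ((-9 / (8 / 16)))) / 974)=-205/10554264 = 0.00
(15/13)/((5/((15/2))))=45/26 = 1.73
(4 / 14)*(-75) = -21.43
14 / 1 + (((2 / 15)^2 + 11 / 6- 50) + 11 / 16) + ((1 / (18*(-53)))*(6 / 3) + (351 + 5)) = 61539967/190800 = 322.54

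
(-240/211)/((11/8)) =-1920/2321 = -0.83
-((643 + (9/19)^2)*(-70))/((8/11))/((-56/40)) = -15964025/361 = -44221.68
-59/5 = -11.80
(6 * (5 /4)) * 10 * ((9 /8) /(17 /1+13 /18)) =6075/1276 = 4.76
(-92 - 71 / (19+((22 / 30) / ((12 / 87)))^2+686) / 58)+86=-459446214/76553069 = -6.00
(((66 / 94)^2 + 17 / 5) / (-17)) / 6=-21499/563295 = -0.04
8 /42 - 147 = -3083/21 = -146.81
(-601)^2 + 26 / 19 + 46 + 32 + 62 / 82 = 281437996/779 = 361281.12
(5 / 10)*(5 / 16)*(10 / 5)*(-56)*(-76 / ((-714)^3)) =-95/25999596 = 0.00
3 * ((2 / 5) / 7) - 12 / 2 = -204/35 = -5.83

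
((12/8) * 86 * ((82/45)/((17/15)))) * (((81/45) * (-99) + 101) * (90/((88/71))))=-217425501/187 = -1162703.21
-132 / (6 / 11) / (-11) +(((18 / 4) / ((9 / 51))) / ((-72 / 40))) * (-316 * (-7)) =-93944/3 = -31314.67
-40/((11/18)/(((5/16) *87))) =-19575/11 = -1779.55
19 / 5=3.80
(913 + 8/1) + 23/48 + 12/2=44519/48 = 927.48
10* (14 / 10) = 14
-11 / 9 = -1.22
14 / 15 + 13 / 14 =391/210 = 1.86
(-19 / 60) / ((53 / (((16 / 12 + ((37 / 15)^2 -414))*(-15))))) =-36.44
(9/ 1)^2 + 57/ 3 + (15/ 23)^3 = 1220075/12167 = 100.28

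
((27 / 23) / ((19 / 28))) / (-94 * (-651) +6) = 21/742900 = 0.00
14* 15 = 210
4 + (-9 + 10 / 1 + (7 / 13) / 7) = 66/13 = 5.08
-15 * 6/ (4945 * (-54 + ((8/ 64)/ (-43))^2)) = 49536/146973289 = 0.00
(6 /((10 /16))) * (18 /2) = 432/5 = 86.40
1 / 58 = 0.02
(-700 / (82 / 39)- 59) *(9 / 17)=-144621/697 = -207.49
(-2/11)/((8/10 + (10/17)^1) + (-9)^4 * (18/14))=-1190/55219901 = 0.00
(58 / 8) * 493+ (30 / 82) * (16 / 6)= 586337/164 = 3575.23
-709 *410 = -290690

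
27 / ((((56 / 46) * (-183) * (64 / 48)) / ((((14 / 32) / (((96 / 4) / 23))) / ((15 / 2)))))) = -1587/312320 = -0.01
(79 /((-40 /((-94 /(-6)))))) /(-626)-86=-6456607/75120 = -85.95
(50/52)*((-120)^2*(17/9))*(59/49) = 20060000/637 = 31491.37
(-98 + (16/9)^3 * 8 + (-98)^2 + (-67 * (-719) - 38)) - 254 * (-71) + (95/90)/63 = 772797973/10206 = 75719.97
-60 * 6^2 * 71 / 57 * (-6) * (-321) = -98457120/19 = -5181953.68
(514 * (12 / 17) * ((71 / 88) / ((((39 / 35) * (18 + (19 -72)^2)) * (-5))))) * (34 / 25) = -994/39325 = -0.03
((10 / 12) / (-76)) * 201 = -335/152 = -2.20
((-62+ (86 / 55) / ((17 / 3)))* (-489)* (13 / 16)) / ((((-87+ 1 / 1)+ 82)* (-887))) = 22929699/3317380 = 6.91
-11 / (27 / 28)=-308/27 = -11.41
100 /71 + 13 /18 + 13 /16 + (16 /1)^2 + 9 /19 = 50393281/194256 = 259.42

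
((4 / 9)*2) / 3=8/27 = 0.30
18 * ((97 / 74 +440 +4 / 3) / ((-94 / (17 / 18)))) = -1670539/20868 = -80.05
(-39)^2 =1521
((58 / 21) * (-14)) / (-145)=4/15 = 0.27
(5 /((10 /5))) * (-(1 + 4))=-25/2 = -12.50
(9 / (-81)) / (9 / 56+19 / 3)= -56/3273 = -0.02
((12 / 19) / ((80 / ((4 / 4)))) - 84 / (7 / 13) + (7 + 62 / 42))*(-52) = 7670.83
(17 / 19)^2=0.80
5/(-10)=-1/2 = -0.50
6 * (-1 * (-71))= 426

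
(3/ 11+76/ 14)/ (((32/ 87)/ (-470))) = -8975355/1232 = -7285.19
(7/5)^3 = 343/125 = 2.74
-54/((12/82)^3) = -68921/4 = -17230.25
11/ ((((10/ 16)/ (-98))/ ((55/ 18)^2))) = -1304380/81 = -16103.46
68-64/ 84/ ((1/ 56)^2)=-6964/3 = -2321.33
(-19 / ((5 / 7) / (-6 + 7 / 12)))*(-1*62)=-53599/6 = -8933.17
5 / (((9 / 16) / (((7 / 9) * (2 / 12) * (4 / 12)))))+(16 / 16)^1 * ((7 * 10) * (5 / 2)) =127855/729 = 175.38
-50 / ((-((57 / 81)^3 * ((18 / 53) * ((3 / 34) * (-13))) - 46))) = -32841450/30303301 = -1.08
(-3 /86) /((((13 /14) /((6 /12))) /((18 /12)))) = -63/2236 = -0.03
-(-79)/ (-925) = -79/925 = -0.09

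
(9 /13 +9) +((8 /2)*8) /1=542/13 = 41.69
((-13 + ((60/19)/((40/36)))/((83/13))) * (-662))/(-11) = -13106938/17347 = -755.57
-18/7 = -2.57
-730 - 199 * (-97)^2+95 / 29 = -54320414/29 = -1873117.72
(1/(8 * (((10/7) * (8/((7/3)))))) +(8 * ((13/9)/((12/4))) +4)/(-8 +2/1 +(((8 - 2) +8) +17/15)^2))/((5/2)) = 1950257/80286400 = 0.02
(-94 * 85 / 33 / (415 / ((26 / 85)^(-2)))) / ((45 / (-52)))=2309110/320463 = 7.21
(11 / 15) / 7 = 11/105 = 0.10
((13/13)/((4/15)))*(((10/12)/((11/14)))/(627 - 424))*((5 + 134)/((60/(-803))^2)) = 8148041/16704 = 487.79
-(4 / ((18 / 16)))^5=-568.25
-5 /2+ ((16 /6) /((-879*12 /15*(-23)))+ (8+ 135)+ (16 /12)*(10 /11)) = 189089821/1334322 = 141.71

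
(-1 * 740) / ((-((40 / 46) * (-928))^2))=19573/17223680 = 0.00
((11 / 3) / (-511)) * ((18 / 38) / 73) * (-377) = 12441/708757 = 0.02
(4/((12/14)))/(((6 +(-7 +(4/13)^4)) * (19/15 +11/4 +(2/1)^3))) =-0.39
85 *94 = 7990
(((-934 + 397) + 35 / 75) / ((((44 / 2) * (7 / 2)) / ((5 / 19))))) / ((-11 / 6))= 16096/16093 = 1.00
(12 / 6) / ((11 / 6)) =12/11 = 1.09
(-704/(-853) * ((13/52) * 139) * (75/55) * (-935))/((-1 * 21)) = 1741.28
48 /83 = 0.58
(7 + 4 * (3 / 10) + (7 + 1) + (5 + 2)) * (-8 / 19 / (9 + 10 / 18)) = -1.02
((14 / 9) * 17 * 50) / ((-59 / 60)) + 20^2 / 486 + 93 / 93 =-19251863/14337 = -1342.81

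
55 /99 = 5/9 = 0.56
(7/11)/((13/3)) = 21/143 = 0.15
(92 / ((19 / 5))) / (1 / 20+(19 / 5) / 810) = 3726000/8417 = 442.68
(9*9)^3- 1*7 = 531434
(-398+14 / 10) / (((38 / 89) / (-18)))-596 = 1531763/95 = 16123.82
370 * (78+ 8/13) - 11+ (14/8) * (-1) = 1511897/52 = 29074.94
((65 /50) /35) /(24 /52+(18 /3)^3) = 169/984900 = 0.00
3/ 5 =0.60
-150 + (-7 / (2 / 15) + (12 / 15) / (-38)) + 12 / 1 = -190.52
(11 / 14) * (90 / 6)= 165/14 = 11.79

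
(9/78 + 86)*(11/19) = 24629/494 = 49.86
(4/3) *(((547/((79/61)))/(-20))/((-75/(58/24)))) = 967643/1066500 = 0.91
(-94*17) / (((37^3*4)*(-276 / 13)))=10387/27960456 = 0.00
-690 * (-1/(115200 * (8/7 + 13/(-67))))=10787/1708800 = 0.01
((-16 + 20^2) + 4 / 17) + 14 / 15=98218/255 = 385.17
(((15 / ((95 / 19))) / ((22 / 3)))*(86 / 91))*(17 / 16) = 6579/16016 = 0.41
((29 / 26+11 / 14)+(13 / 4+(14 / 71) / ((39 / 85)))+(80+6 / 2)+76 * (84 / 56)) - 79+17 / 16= 38655395/310128 = 124.64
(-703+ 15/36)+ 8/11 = -92645/132 = -701.86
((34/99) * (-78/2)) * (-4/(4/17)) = 227.70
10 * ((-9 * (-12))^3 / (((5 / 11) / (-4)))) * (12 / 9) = -147806208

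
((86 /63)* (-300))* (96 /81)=-275200/567 = -485.36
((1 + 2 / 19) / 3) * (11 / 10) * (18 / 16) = 693/1520 = 0.46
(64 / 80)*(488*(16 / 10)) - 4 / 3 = 46748/75 = 623.31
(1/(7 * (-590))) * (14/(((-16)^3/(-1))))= -1/1208320 = 0.00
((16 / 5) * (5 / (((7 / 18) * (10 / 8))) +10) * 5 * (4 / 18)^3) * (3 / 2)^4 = 1136/63 = 18.03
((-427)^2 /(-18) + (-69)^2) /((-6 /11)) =1062941/108 = 9842.05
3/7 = 0.43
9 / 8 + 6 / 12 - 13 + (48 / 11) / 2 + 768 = 66775/88 = 758.81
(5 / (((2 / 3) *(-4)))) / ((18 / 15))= -25/16 = -1.56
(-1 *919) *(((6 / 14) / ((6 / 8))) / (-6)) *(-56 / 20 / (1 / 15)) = -3676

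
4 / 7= 0.57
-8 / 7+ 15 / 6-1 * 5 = -51/14 = -3.64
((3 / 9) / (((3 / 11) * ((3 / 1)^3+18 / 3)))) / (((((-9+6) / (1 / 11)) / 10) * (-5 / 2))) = 4/891 = 0.00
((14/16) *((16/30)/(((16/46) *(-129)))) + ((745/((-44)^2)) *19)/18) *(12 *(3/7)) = 2.04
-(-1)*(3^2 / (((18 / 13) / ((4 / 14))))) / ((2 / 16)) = 104/7 = 14.86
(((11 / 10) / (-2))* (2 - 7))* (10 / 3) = 55/6 = 9.17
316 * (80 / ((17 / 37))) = 935360/17 = 55021.18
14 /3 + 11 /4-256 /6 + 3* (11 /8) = -249/8 = -31.12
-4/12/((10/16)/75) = -40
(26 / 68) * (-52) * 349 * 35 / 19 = -4128670/323 = -12782.26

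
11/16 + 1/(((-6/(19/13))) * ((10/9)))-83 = -85833/1040 = -82.53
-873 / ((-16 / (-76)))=-16587/4 = -4146.75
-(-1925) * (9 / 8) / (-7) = -2475/8 = -309.38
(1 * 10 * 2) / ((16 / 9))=45/4 = 11.25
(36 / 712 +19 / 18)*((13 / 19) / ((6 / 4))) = 23036/45657 = 0.50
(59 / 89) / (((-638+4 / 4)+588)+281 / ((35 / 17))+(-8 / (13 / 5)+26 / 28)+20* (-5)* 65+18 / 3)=-53690/519037587 = 0.00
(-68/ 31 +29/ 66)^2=12880921/4186116 = 3.08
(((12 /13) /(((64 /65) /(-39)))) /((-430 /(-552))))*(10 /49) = -9.58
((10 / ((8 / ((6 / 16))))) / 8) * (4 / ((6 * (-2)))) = -5/256 = -0.02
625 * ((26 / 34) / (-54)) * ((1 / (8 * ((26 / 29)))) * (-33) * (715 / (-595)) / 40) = -5702125/4660992 = -1.22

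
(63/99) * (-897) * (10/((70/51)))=-45747/11 = -4158.82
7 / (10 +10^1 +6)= 7/26 = 0.27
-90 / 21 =-30/7 = -4.29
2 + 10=12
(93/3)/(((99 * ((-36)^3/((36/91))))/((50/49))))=-775/286053768 = 0.00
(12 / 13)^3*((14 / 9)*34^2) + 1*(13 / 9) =27994513/19773 = 1415.79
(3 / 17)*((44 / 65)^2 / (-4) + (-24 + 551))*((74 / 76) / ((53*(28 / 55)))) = 388293873/115724440 = 3.36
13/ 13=1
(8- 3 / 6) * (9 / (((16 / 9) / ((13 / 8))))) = 15795/256 = 61.70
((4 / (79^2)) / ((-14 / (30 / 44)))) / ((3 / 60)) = -300/480557 = 0.00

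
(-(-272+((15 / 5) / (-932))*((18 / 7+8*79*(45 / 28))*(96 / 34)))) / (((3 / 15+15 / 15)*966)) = 9747940/40176423 = 0.24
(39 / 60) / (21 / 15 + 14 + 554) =1/876 = 0.00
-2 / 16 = -1/8 = -0.12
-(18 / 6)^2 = -9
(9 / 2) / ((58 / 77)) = 693/116 = 5.97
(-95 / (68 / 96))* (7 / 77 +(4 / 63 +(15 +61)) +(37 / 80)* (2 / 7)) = -40178597/3927 = -10231.37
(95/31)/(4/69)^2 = 452295/496 = 911.89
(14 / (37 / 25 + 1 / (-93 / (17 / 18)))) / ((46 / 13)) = 3808350/1414799 = 2.69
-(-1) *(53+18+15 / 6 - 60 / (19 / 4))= 2313/38 = 60.87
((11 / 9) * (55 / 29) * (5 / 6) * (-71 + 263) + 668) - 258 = 203810/261 = 780.88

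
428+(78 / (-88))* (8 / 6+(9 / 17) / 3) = 29013/68 = 426.66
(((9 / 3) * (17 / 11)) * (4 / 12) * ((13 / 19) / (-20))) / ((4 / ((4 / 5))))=-221/20900 = -0.01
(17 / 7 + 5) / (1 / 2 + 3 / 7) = 8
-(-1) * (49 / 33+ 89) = 2986/33 = 90.48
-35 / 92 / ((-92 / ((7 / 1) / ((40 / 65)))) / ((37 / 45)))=23569/609408 = 0.04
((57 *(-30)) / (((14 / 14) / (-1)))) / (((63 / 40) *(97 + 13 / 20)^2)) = 3040000/26699463 = 0.11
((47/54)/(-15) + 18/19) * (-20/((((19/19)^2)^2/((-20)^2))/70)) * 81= -40340631.58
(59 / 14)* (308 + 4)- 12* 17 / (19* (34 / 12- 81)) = 1314.99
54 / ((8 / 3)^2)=243/32 = 7.59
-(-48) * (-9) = -432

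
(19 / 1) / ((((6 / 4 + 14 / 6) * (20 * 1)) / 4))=114/115 = 0.99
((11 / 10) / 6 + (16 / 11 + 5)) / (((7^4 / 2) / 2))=4381/396165 = 0.01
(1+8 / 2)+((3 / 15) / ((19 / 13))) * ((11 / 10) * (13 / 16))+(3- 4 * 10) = -484541/15200 = -31.88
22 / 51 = 0.43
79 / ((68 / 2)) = 79/34 = 2.32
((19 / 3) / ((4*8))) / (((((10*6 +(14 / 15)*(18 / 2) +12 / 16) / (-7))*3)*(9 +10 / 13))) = -8645/12646152 = 0.00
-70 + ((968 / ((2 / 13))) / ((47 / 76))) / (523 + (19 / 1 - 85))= -1025338/21479 = -47.74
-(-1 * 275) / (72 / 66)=3025/12 = 252.08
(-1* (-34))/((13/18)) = 612/13 = 47.08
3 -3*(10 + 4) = -39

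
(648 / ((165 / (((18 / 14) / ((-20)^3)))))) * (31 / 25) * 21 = -0.02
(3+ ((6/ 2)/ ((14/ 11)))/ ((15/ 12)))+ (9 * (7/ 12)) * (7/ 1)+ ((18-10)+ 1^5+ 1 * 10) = 60.64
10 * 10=100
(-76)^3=-438976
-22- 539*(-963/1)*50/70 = 370733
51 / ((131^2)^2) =51/294499921 = 0.00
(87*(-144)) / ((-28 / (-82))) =-256824/7 = -36689.14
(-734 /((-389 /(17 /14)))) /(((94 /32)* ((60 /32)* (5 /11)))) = 8784512/9598575 = 0.92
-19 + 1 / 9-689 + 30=-6101/9 = -677.89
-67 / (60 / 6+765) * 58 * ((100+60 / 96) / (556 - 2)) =-312823/343480 = -0.91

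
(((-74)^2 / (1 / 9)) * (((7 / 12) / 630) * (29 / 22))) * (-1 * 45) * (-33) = 357309/4 = 89327.25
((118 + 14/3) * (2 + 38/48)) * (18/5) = 6164/5 = 1232.80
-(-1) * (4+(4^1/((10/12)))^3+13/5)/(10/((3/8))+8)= 43947/13000 = 3.38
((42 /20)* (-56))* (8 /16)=-294/5 = -58.80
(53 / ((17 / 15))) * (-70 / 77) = -7950/187 = -42.51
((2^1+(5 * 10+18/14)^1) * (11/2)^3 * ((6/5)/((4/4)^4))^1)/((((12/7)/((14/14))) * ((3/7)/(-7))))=-24326687/240 = -101361.20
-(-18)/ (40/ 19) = 171/20 = 8.55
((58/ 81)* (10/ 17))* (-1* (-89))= 51620/1377 = 37.49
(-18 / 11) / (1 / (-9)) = 162/11 = 14.73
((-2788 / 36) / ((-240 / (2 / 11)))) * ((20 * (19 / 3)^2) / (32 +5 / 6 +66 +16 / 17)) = 4277489/9067707 = 0.47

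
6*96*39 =22464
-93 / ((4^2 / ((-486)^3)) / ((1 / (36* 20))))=148272039/160 = 926700.24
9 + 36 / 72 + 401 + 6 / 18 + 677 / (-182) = 111142/273 = 407.11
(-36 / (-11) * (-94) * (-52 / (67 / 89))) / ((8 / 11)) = 1957644/67 = 29218.57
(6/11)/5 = 6/55 = 0.11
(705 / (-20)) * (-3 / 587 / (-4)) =-423/9392 = -0.05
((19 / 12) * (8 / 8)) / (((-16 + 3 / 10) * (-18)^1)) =95/16956 = 0.01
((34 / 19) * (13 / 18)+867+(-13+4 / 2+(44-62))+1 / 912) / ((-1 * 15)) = -55.95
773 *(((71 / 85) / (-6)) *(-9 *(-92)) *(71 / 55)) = -537743634/4675 = -115025.38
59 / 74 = 0.80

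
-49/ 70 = -0.70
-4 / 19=-0.21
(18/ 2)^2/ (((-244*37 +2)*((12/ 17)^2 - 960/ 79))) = 616437/800497888 = 0.00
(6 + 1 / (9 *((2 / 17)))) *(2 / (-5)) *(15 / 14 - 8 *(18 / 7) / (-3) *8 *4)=-1225/2 = -612.50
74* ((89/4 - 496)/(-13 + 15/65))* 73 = 66539135/332 = 200419.08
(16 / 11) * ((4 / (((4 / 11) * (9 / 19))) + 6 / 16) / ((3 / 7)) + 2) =24650/297 = 83.00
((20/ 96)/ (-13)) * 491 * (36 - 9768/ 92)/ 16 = 660395/19136 = 34.51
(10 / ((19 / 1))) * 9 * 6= 540/19 = 28.42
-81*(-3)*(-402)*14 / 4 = -341901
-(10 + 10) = -20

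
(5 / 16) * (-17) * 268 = -5695/4 = -1423.75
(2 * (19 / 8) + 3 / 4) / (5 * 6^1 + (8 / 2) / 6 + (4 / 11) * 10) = 363/2264 = 0.16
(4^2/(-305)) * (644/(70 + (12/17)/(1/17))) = -5152/12505 = -0.41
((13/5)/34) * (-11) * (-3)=429/170 = 2.52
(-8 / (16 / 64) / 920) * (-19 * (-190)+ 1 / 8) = -28881/230 = -125.57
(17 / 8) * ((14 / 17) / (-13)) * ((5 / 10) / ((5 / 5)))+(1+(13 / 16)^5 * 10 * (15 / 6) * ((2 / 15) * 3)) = 30491037/6815744 = 4.47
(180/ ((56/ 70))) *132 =29700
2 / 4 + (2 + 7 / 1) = 19/2 = 9.50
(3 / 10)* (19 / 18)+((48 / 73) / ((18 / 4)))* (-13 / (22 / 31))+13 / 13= -21841/16060 = -1.36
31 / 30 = 1.03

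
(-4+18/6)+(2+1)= 2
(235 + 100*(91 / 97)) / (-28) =-11.74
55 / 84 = 0.65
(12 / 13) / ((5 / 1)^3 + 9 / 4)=48/6617 = 0.01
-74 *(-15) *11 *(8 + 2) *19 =2319900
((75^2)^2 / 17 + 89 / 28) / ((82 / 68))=1543447.76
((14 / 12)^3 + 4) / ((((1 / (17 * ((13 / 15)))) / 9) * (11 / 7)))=1867229/3960 = 471.52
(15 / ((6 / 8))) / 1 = 20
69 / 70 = 0.99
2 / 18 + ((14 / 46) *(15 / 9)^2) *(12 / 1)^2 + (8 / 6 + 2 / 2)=25706/207 = 124.18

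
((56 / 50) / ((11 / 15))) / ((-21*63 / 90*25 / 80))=-128/385 = -0.33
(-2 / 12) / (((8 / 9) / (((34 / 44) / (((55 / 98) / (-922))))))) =1152039/4840 = 238.02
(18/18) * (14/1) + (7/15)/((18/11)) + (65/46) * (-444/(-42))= 1270327/43470 = 29.22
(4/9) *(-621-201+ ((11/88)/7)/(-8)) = -368257/1008 = -365.33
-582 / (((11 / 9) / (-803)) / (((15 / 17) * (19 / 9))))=12108510/17 = 712265.29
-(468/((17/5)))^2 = -5475600/289 = -18946.71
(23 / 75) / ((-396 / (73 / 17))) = -1679/504900 = 0.00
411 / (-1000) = -411/1000 = -0.41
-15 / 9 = -5/3 = -1.67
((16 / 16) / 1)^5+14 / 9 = 23/9 = 2.56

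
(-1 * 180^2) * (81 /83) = -2624400/83 = -31619.28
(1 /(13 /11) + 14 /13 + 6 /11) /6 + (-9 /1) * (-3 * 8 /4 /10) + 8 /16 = 6.31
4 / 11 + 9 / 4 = 115/44 = 2.61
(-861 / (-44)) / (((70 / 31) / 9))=34317/440 = 77.99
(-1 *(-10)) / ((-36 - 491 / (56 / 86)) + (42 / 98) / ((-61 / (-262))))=-17080/1346237 = -0.01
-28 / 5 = -5.60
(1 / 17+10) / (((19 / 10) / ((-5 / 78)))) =-75/221 = -0.34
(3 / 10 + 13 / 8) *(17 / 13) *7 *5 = 88.11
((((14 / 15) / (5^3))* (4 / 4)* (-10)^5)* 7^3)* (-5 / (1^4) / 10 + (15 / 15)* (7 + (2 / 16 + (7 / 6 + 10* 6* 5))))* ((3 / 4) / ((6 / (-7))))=620766545/9 = 68974060.56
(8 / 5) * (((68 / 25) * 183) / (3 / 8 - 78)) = -265472/25875 = -10.26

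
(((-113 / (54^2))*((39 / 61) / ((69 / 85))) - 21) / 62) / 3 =-86038973/760953528 = -0.11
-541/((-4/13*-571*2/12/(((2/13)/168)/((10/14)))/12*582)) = -541/1107740 = 0.00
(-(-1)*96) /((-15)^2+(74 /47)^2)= 212064/502501 = 0.42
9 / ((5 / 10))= 18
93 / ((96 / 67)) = 2077/32 = 64.91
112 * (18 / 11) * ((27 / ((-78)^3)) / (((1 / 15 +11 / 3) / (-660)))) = 4050/2197 = 1.84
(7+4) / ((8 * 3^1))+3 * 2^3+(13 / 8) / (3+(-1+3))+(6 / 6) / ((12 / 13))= 388/15 = 25.87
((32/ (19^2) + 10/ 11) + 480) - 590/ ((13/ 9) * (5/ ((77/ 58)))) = 557723557/1497067 = 372.54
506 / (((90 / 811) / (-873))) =-19902751/5 = -3980550.20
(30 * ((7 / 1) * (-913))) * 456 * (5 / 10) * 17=-743145480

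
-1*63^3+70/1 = -249977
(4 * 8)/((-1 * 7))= -32/7 = -4.57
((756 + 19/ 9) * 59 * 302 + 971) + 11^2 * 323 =121932700/9 = 13548077.78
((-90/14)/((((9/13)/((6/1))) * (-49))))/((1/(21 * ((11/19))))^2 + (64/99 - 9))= -7865/57736 = -0.14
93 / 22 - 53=-1073/22 = -48.77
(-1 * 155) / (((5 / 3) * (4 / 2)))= -93/2 = -46.50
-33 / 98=-0.34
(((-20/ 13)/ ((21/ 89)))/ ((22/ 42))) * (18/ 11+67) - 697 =-2440281/1573 = -1551.35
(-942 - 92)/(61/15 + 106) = -15510/1651 = -9.39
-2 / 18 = -1/9 = -0.11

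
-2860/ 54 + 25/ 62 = -87985/1674 = -52.56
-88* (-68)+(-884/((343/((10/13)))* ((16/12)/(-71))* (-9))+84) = 6231902/1029 = 6056.27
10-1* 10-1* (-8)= 8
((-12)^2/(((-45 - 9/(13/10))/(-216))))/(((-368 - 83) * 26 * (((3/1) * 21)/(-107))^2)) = -732736/4972275 = -0.15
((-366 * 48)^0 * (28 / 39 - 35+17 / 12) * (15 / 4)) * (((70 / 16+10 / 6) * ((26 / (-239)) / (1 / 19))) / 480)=4708295/1468416 = 3.21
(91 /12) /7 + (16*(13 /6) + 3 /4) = 73/2 = 36.50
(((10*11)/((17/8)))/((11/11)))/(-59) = -880/1003 = -0.88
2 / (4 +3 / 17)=34/71 = 0.48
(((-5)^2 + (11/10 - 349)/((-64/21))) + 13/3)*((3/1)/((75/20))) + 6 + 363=483.79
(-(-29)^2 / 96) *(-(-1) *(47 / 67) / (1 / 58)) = -1146283/3216 = -356.43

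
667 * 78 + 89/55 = 2861519/55 = 52027.62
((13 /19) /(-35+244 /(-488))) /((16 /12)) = -39/2698 = -0.01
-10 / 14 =-5/7 = -0.71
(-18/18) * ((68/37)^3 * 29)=-9118528/50653 = -180.02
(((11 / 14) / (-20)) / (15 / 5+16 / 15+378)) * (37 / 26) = -111/758576 = 0.00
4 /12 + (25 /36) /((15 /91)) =491/108 = 4.55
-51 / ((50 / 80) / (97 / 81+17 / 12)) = -28798/135 = -213.32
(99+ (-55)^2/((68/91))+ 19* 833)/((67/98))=66553907/2278 = 29215.94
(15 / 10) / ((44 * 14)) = 3/1232 = 0.00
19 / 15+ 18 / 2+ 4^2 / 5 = 13.47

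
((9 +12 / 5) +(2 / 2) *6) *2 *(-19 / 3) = -1102/5 = -220.40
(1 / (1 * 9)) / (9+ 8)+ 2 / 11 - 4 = -6415/1683 = -3.81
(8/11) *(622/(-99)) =-4976/1089 = -4.57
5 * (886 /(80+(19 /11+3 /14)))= 682220/12619 = 54.06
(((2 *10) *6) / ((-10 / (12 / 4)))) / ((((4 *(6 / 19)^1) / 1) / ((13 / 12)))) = -247/8 = -30.88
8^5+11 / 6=196619/6 = 32769.83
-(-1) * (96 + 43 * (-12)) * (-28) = 11760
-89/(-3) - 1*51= -64/3 = -21.33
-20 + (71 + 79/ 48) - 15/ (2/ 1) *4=1087/48 = 22.65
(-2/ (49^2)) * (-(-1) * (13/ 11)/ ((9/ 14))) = -52/33957 = 0.00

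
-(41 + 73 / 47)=-2000/47 = -42.55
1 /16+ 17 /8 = 35/16 = 2.19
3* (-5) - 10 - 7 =-32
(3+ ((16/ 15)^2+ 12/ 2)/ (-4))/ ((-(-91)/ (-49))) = -3829/5850 = -0.65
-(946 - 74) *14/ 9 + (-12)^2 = -10912/9 = -1212.44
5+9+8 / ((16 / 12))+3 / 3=21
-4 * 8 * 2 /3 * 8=-512/3 = -170.67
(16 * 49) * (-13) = -10192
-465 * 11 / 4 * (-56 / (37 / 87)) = 6230070/37 = 168380.27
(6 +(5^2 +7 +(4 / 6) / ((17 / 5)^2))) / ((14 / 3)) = 8.16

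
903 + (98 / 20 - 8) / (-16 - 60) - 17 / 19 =685631/760 = 902.15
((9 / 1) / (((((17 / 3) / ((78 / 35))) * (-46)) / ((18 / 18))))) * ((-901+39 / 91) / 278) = 3319056/13315505 = 0.25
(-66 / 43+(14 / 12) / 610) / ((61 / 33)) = -2653849/3200060 = -0.83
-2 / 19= -0.11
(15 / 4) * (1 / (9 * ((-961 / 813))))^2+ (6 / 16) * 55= 457877305/22164504 = 20.66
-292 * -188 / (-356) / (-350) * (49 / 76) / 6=24017/507300 = 0.05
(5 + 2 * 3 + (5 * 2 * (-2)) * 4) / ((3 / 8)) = -184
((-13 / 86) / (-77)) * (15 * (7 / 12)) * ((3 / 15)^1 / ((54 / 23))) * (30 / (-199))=-1495/6777144 = 0.00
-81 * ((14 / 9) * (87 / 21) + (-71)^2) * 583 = -238355469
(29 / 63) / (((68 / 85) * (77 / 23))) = 3335/19404 = 0.17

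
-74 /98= -37/49 = -0.76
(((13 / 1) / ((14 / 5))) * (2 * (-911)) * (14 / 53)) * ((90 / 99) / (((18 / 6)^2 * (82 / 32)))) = -18948800/215127 = -88.08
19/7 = 2.71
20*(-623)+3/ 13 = -161977/13 = -12459.77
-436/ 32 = -109/8 = -13.62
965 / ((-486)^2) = 965/236196 = 0.00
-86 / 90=-43/45 = -0.96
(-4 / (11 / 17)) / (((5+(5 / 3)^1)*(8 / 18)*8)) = -459/1760 = -0.26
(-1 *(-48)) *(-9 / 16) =-27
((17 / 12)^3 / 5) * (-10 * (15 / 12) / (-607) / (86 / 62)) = 761515/90205056 = 0.01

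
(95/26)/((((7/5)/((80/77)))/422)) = 8018000/7007 = 1144.28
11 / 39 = 0.28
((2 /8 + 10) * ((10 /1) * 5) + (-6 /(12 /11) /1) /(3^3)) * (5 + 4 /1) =13832/3 = 4610.67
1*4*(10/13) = 40/13 = 3.08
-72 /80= -9/10 = -0.90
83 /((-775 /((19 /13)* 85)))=-26809/2015 = -13.30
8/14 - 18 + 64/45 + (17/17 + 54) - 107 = -21422/315 = -68.01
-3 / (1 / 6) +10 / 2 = -13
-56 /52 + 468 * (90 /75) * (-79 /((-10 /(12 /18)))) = 960922/325 = 2956.68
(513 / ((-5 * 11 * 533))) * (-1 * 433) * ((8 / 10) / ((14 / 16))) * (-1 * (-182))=14216256/11275 = 1260.87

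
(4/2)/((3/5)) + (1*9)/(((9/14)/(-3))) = -116/3 = -38.67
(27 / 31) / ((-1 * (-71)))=27/2201 = 0.01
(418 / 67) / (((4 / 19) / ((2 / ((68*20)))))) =3971/91120 = 0.04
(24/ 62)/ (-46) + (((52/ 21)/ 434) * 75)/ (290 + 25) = -15532/2201031 = -0.01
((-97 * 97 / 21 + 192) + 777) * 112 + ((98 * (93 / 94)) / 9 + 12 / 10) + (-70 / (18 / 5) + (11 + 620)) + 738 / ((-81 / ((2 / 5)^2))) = 623594399/10575 = 58968.74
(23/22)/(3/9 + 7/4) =138/275 = 0.50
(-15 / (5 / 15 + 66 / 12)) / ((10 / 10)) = -2.57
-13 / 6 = -2.17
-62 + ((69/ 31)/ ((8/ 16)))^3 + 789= 24286129/29791 = 815.22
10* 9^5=590490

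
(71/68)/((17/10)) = 355/578 = 0.61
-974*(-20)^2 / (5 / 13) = -1012960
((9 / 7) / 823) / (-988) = -9/5691868 = 0.00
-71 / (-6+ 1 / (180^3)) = 414072000/34991999 = 11.83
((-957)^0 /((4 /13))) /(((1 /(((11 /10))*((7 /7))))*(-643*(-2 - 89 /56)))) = 1001/646215 = 0.00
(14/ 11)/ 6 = 0.21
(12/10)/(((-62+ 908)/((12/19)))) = 4/4465 = 0.00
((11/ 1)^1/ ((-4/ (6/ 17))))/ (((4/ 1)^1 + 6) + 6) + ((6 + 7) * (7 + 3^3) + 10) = 245855/544 = 451.94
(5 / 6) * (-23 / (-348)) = 0.06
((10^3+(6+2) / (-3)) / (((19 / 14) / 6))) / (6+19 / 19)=11968/19 = 629.89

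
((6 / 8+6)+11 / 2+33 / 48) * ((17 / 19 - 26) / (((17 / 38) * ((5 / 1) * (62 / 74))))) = -3653343/21080 = -173.31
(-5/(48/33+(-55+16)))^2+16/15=2774479/2558535 = 1.08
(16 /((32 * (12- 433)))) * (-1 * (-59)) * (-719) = 42421/842 = 50.38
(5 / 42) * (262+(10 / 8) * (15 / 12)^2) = 28155/896 = 31.42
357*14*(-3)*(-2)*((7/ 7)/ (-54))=-1666/3 = -555.33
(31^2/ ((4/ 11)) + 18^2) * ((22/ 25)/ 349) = 130537/17450 = 7.48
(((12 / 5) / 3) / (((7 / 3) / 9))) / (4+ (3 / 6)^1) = 24/35 = 0.69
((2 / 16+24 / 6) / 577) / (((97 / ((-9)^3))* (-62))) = 24057/27760624 = 0.00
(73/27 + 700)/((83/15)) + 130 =191975/747 = 256.99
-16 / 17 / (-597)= 16/10149 = 0.00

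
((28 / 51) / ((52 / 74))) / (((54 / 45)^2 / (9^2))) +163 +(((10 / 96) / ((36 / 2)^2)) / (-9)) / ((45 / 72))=206.95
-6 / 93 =-2/31 = -0.06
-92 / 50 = -46/25 = -1.84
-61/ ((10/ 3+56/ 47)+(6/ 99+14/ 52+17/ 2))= -1229943/269270 = -4.57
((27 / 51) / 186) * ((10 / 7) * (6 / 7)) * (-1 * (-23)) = 2070/25823 = 0.08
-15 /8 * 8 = -15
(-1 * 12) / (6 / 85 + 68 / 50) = -1275/152 = -8.39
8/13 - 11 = -135/13 = -10.38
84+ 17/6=521/6 = 86.83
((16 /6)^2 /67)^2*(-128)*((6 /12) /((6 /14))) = -1835008/1090827 = -1.68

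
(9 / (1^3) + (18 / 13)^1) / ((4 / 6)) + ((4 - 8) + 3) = 379/26 = 14.58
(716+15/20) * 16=11468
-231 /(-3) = 77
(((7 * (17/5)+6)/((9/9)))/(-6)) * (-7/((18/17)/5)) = 17731/108 = 164.18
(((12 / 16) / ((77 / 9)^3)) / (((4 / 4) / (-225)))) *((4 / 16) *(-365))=179607375/7304528 = 24.59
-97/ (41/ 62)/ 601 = -6014/24641 = -0.24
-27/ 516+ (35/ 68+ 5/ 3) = 2.13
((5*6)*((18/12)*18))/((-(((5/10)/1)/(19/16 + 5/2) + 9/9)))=-47790/67 = -713.28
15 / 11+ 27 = 312/11 = 28.36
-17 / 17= -1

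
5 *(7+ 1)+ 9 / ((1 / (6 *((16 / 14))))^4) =47871784/2401 = 19938.27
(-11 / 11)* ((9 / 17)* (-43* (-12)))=-4644/17 = -273.18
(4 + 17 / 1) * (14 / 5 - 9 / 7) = 159/5 = 31.80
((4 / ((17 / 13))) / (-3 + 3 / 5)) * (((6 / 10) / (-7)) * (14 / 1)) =26/17 = 1.53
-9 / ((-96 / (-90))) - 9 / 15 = -723/80 = -9.04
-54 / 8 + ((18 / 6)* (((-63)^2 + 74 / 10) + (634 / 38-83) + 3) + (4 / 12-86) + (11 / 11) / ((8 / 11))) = 26557921/2280 = 11648.21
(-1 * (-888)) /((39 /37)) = 10952/13 = 842.46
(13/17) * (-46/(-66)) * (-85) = -1495/33 = -45.30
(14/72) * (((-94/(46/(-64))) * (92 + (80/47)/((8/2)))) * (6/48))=20272/69 = 293.80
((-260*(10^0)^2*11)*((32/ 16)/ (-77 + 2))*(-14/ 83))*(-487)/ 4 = 1949948/1245 = 1566.22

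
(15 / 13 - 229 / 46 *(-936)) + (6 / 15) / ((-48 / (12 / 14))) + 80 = 198449841/41860 = 4740.80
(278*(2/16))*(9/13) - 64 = -2077/52 = -39.94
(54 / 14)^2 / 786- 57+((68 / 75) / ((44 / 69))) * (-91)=-657957703/3530450 = -186.37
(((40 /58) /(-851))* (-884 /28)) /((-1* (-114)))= 2210/9846921 = 0.00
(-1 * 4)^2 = 16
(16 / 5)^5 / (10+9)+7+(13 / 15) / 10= 8816081/356250 = 24.75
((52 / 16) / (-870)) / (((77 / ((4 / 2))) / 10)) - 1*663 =-8882887/13398 = -663.00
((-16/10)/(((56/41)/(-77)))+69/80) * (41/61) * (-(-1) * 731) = 43667747/976 = 44741.54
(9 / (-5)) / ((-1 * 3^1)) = 3/5 = 0.60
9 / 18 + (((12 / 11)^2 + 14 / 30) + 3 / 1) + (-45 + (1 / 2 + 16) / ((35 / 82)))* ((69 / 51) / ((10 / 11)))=-9250453/2159850 = -4.28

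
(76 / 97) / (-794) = -38/38509 = 0.00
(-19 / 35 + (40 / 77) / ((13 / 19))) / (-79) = -1083/395395 = 0.00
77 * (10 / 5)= 154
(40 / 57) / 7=40/399 = 0.10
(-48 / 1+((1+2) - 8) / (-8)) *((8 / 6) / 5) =-379/30 = -12.63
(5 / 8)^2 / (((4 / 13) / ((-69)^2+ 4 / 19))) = 29400475/4864 = 6044.51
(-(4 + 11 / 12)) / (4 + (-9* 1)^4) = -59/78780 = 0.00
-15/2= -7.50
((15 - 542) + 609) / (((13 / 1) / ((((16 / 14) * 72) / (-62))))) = -23616/2821 = -8.37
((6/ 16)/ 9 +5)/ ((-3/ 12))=-121/6 = -20.17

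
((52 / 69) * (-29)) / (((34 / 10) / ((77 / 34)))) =-290290/19941 = -14.56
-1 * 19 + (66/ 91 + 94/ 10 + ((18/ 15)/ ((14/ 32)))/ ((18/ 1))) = -11906/1365 = -8.72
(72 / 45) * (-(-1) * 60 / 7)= 96/7 = 13.71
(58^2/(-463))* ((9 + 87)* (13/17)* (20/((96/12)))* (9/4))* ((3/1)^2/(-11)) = 212537520/86581 = 2454.78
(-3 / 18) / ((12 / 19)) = -19/72 = -0.26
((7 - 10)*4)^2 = 144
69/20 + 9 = 249/20 = 12.45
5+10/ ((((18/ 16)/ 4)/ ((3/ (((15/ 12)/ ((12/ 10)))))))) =537/5 = 107.40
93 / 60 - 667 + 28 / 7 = -13229/20 = -661.45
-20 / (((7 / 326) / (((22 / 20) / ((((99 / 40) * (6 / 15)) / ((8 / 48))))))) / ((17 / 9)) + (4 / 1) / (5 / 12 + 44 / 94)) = -276545800/63362559 = -4.36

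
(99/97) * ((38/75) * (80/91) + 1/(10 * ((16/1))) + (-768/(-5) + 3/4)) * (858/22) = 669411963/108640 = 6161.74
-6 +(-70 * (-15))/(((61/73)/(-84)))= -6438966/61 = -105556.82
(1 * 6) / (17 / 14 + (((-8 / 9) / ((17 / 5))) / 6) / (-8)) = 19278/3919 = 4.92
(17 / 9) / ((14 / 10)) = 85/63 = 1.35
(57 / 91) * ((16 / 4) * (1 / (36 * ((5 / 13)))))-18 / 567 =47/315 = 0.15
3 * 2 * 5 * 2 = 60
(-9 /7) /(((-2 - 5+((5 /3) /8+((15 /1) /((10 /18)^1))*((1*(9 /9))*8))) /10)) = -2160/35147 = -0.06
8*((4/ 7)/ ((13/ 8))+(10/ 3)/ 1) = 8048/273 = 29.48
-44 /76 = -0.58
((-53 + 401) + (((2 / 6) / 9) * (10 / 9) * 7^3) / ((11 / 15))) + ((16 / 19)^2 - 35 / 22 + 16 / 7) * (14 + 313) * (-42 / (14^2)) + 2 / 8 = 385599709/1432809 = 269.12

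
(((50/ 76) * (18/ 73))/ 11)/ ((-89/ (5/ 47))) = -1125/63820031 = 0.00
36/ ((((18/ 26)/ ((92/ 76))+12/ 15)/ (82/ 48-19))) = -1861275/4102 = -453.75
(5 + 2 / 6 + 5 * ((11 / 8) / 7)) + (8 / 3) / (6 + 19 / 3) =6.53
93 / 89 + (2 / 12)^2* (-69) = -931/1068 = -0.87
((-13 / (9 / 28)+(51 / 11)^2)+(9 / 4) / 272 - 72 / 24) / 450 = -1039823/21326976 = -0.05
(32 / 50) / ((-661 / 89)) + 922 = 15234626/16525 = 921.91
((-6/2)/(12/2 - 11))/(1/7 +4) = 21/145 = 0.14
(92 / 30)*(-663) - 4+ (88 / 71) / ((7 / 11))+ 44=-1991.25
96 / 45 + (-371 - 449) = -12268/15 = -817.87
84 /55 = 1.53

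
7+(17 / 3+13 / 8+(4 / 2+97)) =2719/24 = 113.29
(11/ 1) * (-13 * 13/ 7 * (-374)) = 695266/7 = 99323.71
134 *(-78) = -10452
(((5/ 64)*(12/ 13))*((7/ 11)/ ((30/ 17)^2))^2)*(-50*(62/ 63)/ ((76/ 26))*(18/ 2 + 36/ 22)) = -235612741/436993920 = -0.54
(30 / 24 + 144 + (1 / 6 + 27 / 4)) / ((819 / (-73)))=-66649/4914 = -13.56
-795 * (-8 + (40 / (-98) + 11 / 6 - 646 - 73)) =56529535/98 = 576831.99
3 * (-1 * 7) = -21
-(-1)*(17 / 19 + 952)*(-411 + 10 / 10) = -7423050/19 = -390686.84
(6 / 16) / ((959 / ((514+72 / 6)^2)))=207507/1918 = 108.19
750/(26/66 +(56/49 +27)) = 86625/3296 = 26.28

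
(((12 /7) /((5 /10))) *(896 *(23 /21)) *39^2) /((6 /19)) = 113438208/7 = 16205458.29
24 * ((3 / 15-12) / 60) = -118/25 = -4.72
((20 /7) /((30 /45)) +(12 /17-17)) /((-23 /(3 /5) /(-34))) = -8574/805 = -10.65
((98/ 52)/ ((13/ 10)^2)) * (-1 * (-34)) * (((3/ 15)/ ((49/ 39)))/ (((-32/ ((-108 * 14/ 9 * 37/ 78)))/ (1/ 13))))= 66045/57122 = 1.16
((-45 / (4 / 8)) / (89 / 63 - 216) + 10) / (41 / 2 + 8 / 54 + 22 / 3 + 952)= 7606440/715411961 = 0.01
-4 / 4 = -1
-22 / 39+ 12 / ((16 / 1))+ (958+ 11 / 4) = 74953/78 = 960.94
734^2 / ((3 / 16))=8620096/3 = 2873365.33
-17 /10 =-1.70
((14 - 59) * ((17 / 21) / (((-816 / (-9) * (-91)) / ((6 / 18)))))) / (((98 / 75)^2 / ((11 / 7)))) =928125/685187776 = 0.00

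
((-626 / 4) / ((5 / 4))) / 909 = -626/4545 = -0.14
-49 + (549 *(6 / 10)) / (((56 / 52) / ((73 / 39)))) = 36647/70 = 523.53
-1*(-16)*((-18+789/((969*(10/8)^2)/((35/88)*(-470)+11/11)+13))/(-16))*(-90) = 688751100/52979 = 13000.45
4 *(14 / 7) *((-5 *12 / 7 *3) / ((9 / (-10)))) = 228.57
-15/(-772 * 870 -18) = 5/223886 = 0.00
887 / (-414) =-887/414 = -2.14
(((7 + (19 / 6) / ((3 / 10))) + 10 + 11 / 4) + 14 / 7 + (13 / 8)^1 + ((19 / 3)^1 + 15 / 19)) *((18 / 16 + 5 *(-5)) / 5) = -10726751/54720 = -196.03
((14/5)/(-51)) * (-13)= 182/255 = 0.71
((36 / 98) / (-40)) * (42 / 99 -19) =1839/10780 = 0.17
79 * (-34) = -2686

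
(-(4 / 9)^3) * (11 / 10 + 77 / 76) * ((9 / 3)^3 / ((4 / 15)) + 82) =-2354396/69255 = -34.00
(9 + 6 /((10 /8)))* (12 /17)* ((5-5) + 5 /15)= 276/85 = 3.25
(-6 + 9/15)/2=-27/10 = -2.70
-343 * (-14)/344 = 2401/172 = 13.96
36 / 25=1.44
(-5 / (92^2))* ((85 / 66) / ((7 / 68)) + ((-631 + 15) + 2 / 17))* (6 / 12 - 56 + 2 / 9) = -368373875/18696447 = -19.70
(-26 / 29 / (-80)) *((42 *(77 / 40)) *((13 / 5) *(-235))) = -12843831/23200 = -553.61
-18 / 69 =-6/23 = -0.26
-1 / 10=-0.10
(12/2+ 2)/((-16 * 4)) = -0.12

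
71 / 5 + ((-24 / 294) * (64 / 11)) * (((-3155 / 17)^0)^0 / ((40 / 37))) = 7417/539 = 13.76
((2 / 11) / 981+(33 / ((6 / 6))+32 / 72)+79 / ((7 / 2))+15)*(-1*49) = -37550380/10791 = -3479.79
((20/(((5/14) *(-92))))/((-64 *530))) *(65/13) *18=63/39008 = 0.00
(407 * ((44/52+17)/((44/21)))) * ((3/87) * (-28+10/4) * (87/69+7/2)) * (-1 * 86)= 373167459/299 = 1248051.70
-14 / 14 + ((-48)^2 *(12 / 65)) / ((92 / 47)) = 323369/1495 = 216.30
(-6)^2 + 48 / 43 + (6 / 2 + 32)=3101/43 = 72.12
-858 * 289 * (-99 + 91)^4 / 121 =-8393821.09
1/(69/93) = 31/23 = 1.35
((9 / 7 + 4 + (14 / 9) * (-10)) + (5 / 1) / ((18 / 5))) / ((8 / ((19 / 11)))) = -7087/3696 = -1.92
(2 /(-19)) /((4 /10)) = -5/19 = -0.26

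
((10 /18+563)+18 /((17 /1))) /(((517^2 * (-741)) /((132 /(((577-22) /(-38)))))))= 14704/570713715 = 0.00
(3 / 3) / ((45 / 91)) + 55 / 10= 677/90 = 7.52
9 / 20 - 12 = -11.55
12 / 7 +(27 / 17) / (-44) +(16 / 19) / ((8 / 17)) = 344977/99484 = 3.47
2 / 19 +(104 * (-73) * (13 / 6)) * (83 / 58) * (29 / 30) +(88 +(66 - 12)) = -19333949/855 = -22612.81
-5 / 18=-0.28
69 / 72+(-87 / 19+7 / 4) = -853/456 = -1.87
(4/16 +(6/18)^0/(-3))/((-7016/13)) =13/84192 = 0.00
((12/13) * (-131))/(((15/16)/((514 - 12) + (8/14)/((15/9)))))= -147407488/2275 = -64794.50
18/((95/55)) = 198/19 = 10.42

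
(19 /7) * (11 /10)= 209/70 = 2.99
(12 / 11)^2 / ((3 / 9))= 432/121 = 3.57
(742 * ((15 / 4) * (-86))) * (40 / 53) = -180600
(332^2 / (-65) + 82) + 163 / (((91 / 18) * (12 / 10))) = -55541/35 = -1586.89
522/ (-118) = -261/59 = -4.42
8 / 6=4/3 = 1.33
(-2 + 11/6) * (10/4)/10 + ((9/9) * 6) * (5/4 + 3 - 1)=467/24 = 19.46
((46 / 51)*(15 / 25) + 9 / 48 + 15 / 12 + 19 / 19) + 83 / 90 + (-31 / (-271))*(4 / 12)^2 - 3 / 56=3.86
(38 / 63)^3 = 54872/250047 = 0.22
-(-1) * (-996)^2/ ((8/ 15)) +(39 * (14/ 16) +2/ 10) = 74402573/40 = 1860064.32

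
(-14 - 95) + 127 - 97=-79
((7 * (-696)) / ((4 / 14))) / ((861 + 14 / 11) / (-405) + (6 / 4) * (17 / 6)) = -60773328/7559 = -8039.86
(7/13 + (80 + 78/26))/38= 2.20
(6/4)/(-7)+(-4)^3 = -899/14 = -64.21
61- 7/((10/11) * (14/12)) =54.40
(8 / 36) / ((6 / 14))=14/27 = 0.52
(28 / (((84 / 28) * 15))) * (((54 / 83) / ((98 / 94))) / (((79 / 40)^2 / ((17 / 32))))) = 191760/3626021 = 0.05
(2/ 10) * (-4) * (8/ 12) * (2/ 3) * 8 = -128/45 = -2.84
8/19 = 0.42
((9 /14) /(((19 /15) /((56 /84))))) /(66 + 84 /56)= 2/399 = 0.01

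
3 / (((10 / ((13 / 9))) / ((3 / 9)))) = 13/90 = 0.14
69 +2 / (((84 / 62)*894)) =1295437/18774 = 69.00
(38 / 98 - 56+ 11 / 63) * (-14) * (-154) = -119523.56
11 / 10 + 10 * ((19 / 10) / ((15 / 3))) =49/10 = 4.90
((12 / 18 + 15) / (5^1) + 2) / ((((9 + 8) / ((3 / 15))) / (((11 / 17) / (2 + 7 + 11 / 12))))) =484/122825 = 0.00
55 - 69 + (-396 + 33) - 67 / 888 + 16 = -320635/888 = -361.08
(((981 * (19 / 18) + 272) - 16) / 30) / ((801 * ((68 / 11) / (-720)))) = -9471/1513 = -6.26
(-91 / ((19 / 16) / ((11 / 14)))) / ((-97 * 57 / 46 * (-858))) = -184/315153 = 0.00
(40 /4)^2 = 100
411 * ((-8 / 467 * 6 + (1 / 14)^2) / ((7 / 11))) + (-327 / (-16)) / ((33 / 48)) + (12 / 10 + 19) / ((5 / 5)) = -463796251/35239820 = -13.16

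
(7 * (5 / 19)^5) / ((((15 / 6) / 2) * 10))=1750/2476099 = 0.00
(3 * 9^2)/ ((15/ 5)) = 81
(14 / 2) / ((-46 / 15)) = -105/46 = -2.28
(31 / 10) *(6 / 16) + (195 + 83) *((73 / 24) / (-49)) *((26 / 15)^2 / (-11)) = 34204633/5821200 = 5.88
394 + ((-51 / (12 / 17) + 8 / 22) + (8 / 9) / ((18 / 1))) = 322.16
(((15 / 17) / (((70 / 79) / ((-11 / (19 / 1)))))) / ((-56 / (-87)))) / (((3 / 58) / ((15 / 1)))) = -32887305/126616 = -259.74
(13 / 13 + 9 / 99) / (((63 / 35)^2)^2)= 0.10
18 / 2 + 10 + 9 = 28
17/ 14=1.21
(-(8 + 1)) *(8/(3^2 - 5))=-18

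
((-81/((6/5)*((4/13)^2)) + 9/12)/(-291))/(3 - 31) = -7597/86912 = -0.09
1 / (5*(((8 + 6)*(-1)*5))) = -1/350 = 0.00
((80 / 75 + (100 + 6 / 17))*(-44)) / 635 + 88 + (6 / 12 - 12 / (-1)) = 30271069/323850 = 93.47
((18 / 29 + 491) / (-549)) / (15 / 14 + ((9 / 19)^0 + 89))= -199598/20299275 = -0.01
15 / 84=5/28 = 0.18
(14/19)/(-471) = -14/8949 = 0.00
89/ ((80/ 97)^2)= 837401/6400 = 130.84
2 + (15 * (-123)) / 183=-493/61 = -8.08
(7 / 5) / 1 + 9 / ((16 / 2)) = 2.52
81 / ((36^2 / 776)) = 97/2 = 48.50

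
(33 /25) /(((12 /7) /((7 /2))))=539/200 = 2.70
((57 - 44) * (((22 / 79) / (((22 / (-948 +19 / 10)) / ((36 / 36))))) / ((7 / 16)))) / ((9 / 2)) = -1967888/24885 = -79.08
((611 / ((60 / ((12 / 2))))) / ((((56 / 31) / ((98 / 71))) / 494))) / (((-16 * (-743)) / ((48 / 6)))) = 15.52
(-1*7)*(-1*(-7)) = -49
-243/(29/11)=-2673/29 = -92.17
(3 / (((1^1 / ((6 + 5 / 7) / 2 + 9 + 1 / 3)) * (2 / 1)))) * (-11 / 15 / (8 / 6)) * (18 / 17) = -52767/4760 = -11.09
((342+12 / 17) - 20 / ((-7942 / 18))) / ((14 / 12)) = 293.79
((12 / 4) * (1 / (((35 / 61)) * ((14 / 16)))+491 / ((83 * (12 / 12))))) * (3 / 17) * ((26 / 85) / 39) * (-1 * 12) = -11577528/29384075 = -0.39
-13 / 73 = -0.18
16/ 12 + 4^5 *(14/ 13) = 1104.10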